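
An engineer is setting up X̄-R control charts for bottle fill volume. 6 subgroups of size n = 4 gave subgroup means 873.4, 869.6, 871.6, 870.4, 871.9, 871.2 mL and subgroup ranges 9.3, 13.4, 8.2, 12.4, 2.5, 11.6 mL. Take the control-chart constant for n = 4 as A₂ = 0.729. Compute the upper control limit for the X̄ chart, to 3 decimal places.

X̄̄ = (873.4 + 869.6 + 871.6 + 870.4 + 871.9 + 871.2) / 6 = 5228.1000 / 6 = 871.3500
R̄ = (9.3 + 13.4 + 8.2 + 12.4 + 2.5 + 11.6) / 6 = 57.4000 / 6 = 9.5667
UCL = X̄̄ + A₂·R̄ = 871.3500 + 0.729 × 9.5667 = 878.3241

878.324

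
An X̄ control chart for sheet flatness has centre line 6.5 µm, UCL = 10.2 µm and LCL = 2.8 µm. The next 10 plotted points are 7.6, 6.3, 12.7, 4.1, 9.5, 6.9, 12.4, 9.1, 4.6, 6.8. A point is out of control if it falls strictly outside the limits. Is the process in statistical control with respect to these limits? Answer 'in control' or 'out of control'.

Compare each point to [2.8, 10.2]: sample 3 = 12.7 > UCL; sample 7 = 12.4 > UCL.

out of control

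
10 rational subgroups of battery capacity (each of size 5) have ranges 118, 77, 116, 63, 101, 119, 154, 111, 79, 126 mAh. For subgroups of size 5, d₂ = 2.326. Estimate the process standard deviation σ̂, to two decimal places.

R̄ = (118 + 77 + 116 + 63 + 101 + 119 + 154 + 111 + 79 + 126) / 10 = 106.4000
σ̂ = R̄ / d₂ = 106.4000 / 2.326 = 45.7438

45.74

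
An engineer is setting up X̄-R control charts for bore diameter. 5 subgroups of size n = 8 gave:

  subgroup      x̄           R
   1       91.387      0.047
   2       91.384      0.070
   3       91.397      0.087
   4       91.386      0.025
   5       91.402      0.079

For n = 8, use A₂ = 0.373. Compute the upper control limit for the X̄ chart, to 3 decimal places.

X̄̄ = (91.387 + 91.384 + 91.397 + 91.386 + 91.402) / 5 = 456.9560 / 5 = 91.3912
R̄ = (0.047 + 0.070 + 0.087 + 0.025 + 0.079) / 5 = 0.3080 / 5 = 0.0616
UCL = X̄̄ + A₂·R̄ = 91.3912 + 0.373 × 0.0616 = 91.4142

91.414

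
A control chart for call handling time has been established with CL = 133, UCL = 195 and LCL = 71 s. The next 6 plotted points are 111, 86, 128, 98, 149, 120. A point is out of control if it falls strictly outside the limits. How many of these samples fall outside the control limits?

All 6 points lie within [71, 195].

0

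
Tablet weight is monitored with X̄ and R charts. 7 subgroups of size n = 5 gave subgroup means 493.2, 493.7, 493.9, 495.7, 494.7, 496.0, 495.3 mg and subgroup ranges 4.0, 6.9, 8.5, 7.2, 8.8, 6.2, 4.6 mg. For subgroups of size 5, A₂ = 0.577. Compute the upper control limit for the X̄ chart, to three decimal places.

498.451

X̄̄ = (493.2 + 493.7 + 493.9 + 495.7 + 494.7 + 496.0 + 495.3) / 7 = 3462.5000 / 7 = 494.6429
R̄ = (4.0 + 6.9 + 8.5 + 7.2 + 8.8 + 6.2 + 4.6) / 7 = 46.2000 / 7 = 6.6000
UCL = X̄̄ + A₂·R̄ = 494.6429 + 0.577 × 6.6000 = 498.4511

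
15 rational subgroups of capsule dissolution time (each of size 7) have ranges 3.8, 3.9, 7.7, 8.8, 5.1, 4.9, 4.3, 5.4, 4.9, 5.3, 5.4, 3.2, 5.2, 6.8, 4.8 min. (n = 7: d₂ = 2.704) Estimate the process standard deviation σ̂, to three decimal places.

1.960

R̄ = (3.8 + 3.9 + 7.7 + 8.8 + 5.1 + 4.9 + 4.3 + 5.4 + 4.9 + 5.3 + 5.4 + 3.2 + 5.2 + 6.8 + 4.8) / 15 = 5.3000
σ̂ = R̄ / d₂ = 5.3000 / 2.704 = 1.9601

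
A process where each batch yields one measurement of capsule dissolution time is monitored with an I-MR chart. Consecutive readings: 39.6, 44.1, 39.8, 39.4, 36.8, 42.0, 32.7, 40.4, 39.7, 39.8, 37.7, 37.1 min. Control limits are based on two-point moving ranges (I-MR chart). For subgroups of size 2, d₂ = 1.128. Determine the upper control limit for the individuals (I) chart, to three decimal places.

48.158

X̄ = (39.6 + 44.1 + 39.8 + 39.4 + 36.8 + 42.0 + 32.7 + 40.4 + 39.7 + 39.8 + 37.7 + 37.1) / 12 = 39.0917
Moving ranges: 4.5, 4.3, 0.4, 2.6, 5.2, 9.3, 7.7, 0.7, 0.1, 2.1, 0.6; M̄R̄ = 37.5000 / 11 = 3.4091
UCL = X̄ + 3·M̄R̄/d₂ = 39.0917 + 3 × 3.4091 / 1.128 = 48.1584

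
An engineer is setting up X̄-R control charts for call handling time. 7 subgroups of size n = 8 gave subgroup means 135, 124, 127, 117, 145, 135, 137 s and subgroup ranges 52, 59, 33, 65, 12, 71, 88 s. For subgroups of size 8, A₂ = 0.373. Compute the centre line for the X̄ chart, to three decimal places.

131.429

X̄̄ = (135 + 124 + 127 + 117 + 145 + 135 + 137) / 7 = 920.0000 / 7 = 131.4286
CL = X̄̄ = 131.4286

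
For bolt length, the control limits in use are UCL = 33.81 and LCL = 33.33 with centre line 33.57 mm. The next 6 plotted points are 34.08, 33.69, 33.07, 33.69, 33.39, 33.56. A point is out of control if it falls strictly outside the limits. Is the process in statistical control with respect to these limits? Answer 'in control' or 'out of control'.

out of control

Compare each point to [33.33, 33.81]: sample 1 = 34.08 > UCL; sample 3 = 33.07 < LCL.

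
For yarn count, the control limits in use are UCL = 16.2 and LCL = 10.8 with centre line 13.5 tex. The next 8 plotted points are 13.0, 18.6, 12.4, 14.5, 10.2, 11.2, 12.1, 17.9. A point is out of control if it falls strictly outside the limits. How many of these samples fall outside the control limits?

Compare each point to [10.8, 16.2]: sample 2 = 18.6 > UCL; sample 5 = 10.2 < LCL; sample 8 = 17.9 > UCL.

3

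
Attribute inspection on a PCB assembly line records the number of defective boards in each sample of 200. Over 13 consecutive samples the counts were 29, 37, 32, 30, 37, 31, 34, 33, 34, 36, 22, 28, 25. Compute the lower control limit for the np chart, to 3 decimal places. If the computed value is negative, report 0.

15.953

p̄ = Σdᵢ / (k·n) = 408 / (13 × 200) = 0.15692
LCL = np̄ − 3·√(np̄(1−p̄)) = 31.3846 − 3 × 5.1439 = 15.9529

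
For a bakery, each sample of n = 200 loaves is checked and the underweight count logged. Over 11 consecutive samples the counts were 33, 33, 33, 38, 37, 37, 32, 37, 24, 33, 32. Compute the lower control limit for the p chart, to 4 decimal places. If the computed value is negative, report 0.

0.0885

p̄ = Σdᵢ / (k·n) = 369 / (11 × 200) = 0.16773
LCL = p̄ − 3·√(p̄(1−p̄)/n) = 0.16773 − 3 × 0.02642 = 0.08847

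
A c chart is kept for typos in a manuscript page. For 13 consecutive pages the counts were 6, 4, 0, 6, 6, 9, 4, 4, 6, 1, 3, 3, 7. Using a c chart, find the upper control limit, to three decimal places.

c̄ = (6 + 4 + 0 + 6 + 6 + 9 + 4 + 4 + 6 + 1 + 3 + 3 + 7) / 13 = 59 / 13 = 4.5385
UCL = c̄ + 3√c̄ = 4.5385 + 3 × √4.5385 = 4.5385 + 3 × 2.1304 = 10.9296

10.930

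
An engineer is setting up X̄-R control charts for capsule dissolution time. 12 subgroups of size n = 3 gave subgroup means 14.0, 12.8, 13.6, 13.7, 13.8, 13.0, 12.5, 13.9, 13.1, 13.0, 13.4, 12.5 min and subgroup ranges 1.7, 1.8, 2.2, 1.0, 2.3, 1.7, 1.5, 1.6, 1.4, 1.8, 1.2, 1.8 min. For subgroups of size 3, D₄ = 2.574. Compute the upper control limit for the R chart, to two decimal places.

4.29

R̄ = (1.7 + 1.8 + 2.2 + 1.0 + 2.3 + 1.7 + 1.5 + 1.6 + 1.4 + 1.8 + 1.2 + 1.8) / 12 = 20.0000 / 12 = 1.6667
UCL_R = D₄·R̄ = 2.574 × 1.6667 = 4.2900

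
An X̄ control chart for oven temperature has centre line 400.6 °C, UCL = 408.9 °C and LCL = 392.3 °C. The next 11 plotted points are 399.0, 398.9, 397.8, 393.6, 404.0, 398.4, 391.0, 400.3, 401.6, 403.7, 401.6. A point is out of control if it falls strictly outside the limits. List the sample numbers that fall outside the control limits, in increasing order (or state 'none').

Compare each point to [392.3, 408.9]: sample 7 = 391.0 < LCL.

7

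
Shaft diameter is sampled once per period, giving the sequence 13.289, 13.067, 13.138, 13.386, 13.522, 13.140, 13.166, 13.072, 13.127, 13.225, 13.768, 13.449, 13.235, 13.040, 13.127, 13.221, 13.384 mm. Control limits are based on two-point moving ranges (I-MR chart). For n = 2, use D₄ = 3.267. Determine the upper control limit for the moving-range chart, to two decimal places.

Moving ranges: 0.222, 0.071, 0.248, 0.136, 0.382, 0.026, 0.094, 0.055, 0.098, 0.543, 0.319, 0.214, 0.195, 0.087, 0.094, 0.163; M̄R̄ = 2.9470 / 16 = 0.1842
UCL_MR = D₄·M̄R̄ = 3.267 × 0.1842 = 0.6017

0.60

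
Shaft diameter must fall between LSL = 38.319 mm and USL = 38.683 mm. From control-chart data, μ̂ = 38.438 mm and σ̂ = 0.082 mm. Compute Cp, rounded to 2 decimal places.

0.74

Cp = (USL − LSL) / (6σ̂) = (38.683 − 38.319) / (6 × 0.082) = 0.3640 / 0.4920 = 0.7398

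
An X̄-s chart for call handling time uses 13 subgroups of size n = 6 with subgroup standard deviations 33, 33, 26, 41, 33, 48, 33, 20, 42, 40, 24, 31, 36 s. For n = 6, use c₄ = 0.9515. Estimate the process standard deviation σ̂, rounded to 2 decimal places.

35.57

s̄ = (33 + 33 + 26 + 41 + 33 + 48 + 33 + 20 + 42 + 40 + 24 + 31 + 36) / 13 = 33.8462
σ̂ = s̄ / c₄ = 33.8462 / 0.9515 = 35.5714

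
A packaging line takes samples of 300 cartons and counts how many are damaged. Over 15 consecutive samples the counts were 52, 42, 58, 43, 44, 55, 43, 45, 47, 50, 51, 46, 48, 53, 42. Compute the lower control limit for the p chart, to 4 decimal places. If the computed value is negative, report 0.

p̄ = Σdᵢ / (k·n) = 719 / (15 × 300) = 0.15978
LCL = p̄ − 3·√(p̄(1−p̄)/n) = 0.15978 − 3 × 0.02115 = 0.09632

0.0963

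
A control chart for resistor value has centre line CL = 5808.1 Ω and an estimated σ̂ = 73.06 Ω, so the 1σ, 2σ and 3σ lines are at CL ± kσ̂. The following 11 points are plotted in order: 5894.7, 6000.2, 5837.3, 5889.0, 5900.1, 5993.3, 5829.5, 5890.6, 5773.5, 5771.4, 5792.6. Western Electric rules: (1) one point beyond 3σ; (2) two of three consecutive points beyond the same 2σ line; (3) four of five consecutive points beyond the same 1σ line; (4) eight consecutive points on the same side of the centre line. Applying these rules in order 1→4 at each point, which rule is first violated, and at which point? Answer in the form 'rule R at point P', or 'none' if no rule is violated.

Zone of each point (C = within 1σ̂, B = 1σ̂–2σ̂, A = 2σ̂–3σ̂, * = beyond 3σ̂; sign = side of CL): 1:+B, 2:+A, 3:+C, 4:+B, 5:+B, 6:+A, 7:+C, 8:+B, 9:-C, 10:-C, 11:-C
Rule 3 (four of five consecutive points beyond the same 1σ limit) is satisfied at point 5.

rule 3 at point 5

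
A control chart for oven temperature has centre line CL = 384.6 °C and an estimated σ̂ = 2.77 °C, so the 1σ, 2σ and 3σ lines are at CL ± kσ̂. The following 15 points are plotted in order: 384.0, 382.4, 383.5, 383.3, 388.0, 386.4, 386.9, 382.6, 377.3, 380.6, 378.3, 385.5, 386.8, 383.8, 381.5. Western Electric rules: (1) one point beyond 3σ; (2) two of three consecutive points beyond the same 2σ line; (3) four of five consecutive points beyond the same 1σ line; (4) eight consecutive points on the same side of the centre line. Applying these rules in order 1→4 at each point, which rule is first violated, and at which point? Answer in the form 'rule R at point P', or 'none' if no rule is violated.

Zone of each point (C = within 1σ̂, B = 1σ̂–2σ̂, A = 2σ̂–3σ̂, * = beyond 3σ̂; sign = side of CL): 1:-C, 2:-C, 3:-C, 4:-C, 5:+B, 6:+C, 7:+C, 8:-C, 9:-A, 10:-B, 11:-A, 12:+C, 13:+C, 14:-C, 15:-B
Rule 2 (two of three consecutive points beyond the same 2σ limit) is satisfied at point 11.

rule 2 at point 11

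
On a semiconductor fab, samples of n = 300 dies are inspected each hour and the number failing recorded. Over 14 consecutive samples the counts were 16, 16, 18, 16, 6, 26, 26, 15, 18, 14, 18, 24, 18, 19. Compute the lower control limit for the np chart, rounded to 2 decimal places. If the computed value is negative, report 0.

5.56

p̄ = Σdᵢ / (k·n) = 250 / (14 × 300) = 0.05952
LCL = np̄ − 3·√(np̄(1−p̄)) = 17.8571 − 3 × 4.0981 = 5.5629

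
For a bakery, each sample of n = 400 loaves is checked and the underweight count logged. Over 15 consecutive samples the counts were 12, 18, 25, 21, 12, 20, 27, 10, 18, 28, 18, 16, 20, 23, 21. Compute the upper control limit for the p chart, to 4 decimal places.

0.0803

p̄ = Σdᵢ / (k·n) = 289 / (15 × 400) = 0.04817
UCL = p̄ + 3·√(p̄(1−p̄)/n) = 0.04817 + 3 × √(0.04817×0.95183/400) = 0.04817 + 3 × 0.01071 = 0.08028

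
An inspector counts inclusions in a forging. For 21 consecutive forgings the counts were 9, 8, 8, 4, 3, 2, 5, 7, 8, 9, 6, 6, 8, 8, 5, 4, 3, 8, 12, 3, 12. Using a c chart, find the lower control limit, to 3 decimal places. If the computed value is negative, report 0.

0.000

c̄ = (9 + 8 + 8 + 4 + 3 + 2 + 5 + 7 + 8 + 9 + 6 + 6 + 8 + 8 + 5 + 4 + 3 + 8 + 12 + 3 + 12) / 21 = 138 / 21 = 6.5714
LCL = c̄ − 3√c̄ = 6.5714 − 3 × 2.5635 = -1.1190 → 0 (cannot be negative)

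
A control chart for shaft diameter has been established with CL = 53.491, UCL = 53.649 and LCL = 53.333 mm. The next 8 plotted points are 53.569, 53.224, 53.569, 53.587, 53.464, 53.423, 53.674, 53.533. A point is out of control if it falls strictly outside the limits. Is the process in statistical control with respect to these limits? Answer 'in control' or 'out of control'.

Compare each point to [53.333, 53.649]: sample 2 = 53.224 < LCL; sample 7 = 53.674 > UCL.

out of control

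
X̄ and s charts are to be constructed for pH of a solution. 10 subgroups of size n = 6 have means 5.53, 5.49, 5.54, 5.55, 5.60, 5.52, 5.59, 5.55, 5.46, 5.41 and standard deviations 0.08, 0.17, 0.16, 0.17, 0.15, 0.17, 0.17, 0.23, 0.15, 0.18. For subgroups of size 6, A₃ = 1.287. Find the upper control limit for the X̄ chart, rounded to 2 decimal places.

X̄̄ = (5.53 + 5.49 + 5.54 + 5.55 + 5.60 + 5.52 + 5.59 + 5.55 + 5.46 + 5.41) / 10 = 5.5240
s̄ = (0.08 + 0.17 + 0.16 + 0.17 + 0.15 + 0.17 + 0.17 + 0.23 + 0.15 + 0.18) / 10 = 0.1630
UCL = X̄̄ + A₃·s̄ = 5.5240 + 1.287 × 0.1630 = 5.7338

5.73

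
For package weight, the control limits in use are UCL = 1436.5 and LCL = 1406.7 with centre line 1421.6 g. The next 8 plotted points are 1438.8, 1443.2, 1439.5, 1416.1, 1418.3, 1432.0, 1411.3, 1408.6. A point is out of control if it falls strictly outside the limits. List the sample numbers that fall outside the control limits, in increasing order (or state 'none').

Compare each point to [1406.7, 1436.5]: sample 1 = 1438.8 > UCL; sample 2 = 1443.2 > UCL; sample 3 = 1439.5 > UCL.

1, 2, 3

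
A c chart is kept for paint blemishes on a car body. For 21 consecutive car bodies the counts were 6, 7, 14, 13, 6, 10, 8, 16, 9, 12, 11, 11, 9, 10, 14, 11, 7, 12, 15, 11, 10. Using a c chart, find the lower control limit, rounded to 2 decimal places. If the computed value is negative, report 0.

c̄ = (6 + 7 + 14 + 13 + 6 + 10 + 8 + 16 + 9 + 12 + 11 + 11 + 9 + 10 + 14 + 11 + 7 + 12 + 15 + 11 + 10) / 21 = 222 / 21 = 10.5714
LCL = c̄ − 3√c̄ = 10.5714 − 3 × 3.2514 = 0.8173

0.82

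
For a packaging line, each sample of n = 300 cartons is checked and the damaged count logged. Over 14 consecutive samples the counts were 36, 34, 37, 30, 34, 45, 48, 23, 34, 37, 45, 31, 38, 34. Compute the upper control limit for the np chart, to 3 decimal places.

p̄ = Σdᵢ / (k·n) = 506 / (14 × 300) = 0.12048
UCL = np̄ + 3·√(np̄(1−p̄)) = 36.1429 + 3 × √(36.1429×0.87952) = 36.1429 + 3 × 5.6381 = 53.0572

53.057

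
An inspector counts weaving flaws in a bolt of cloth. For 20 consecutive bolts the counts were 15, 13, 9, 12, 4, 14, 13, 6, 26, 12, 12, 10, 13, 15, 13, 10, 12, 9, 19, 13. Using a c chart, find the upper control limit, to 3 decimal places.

23.107

c̄ = (15 + 13 + 9 + 12 + 4 + 14 + 13 + 6 + 26 + 12 + 12 + 10 + 13 + 15 + 13 + 10 + 12 + 9 + 19 + 13) / 20 = 250 / 20 = 12.5000
UCL = c̄ + 3√c̄ = 12.5000 + 3 × √12.5000 = 12.5000 + 3 × 3.5355 = 23.1066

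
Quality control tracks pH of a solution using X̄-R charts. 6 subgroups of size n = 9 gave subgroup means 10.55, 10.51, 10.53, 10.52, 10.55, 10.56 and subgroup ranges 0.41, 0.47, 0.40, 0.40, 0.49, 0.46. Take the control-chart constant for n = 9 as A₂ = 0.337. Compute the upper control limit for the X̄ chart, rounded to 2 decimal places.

10.68

X̄̄ = (10.55 + 10.51 + 10.53 + 10.52 + 10.55 + 10.56) / 6 = 63.2200 / 6 = 10.5367
R̄ = (0.41 + 0.47 + 0.40 + 0.40 + 0.49 + 0.46) / 6 = 2.6300 / 6 = 0.4383
UCL = X̄̄ + A₂·R̄ = 10.5367 + 0.337 × 0.4383 = 10.6844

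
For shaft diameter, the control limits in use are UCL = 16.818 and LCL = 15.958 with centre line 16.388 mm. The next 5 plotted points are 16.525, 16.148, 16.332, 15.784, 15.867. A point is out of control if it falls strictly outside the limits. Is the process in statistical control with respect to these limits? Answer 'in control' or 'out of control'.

Compare each point to [15.958, 16.818]: sample 4 = 15.784 < LCL; sample 5 = 15.867 < LCL.

out of control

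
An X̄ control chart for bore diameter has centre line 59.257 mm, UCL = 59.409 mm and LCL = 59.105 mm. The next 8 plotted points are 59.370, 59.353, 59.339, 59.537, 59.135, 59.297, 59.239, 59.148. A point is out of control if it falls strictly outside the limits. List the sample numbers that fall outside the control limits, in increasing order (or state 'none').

Compare each point to [59.105, 59.409]: sample 4 = 59.537 > UCL.

4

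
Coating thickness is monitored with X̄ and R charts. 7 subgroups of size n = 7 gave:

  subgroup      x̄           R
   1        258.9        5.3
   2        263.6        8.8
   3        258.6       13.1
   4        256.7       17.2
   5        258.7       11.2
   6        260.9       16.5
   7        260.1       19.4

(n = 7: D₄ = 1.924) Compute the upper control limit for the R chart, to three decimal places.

R̄ = (5.3 + 8.8 + 13.1 + 17.2 + 11.2 + 16.5 + 19.4) / 7 = 91.5000 / 7 = 13.0714
UCL_R = D₄·R̄ = 1.924 × 13.0714 = 25.1494

25.149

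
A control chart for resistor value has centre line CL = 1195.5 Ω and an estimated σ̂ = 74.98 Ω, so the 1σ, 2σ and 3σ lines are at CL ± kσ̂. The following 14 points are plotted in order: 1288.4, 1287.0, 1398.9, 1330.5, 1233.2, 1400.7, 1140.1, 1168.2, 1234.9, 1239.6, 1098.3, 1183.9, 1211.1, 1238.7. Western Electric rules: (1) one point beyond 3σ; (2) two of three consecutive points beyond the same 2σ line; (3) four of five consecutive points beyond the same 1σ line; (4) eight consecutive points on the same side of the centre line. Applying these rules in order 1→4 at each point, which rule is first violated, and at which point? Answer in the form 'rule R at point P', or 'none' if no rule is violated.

Zone of each point (C = within 1σ̂, B = 1σ̂–2σ̂, A = 2σ̂–3σ̂, * = beyond 3σ̂; sign = side of CL): 1:+B, 2:+B, 3:+A, 4:+B, 5:+C, 6:+A, 7:-C, 8:-C, 9:+C, 10:+C, 11:-B, 12:-C, 13:+C, 14:+C
Rule 3 (four of five consecutive points beyond the same 1σ limit) is satisfied at point 4.

rule 3 at point 4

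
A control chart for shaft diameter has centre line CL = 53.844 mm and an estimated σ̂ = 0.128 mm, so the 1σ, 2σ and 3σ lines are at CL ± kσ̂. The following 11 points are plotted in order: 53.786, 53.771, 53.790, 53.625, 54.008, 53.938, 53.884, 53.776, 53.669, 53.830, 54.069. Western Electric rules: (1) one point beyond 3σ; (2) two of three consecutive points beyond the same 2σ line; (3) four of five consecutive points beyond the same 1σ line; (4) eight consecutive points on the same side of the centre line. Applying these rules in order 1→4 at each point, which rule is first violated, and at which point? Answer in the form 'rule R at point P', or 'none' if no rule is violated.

Zone of each point (C = within 1σ̂, B = 1σ̂–2σ̂, A = 2σ̂–3σ̂, * = beyond 3σ̂; sign = side of CL): 1:-C, 2:-C, 3:-C, 4:-B, 5:+B, 6:+C, 7:+C, 8:-C, 9:-B, 10:-C, 11:+B
No rule fires across all 11 points.

none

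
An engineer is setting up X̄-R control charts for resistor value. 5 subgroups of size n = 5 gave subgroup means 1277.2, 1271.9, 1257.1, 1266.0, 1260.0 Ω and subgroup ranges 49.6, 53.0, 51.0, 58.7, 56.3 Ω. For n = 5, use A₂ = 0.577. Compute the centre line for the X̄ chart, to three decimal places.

1266.440

X̄̄ = (1277.2 + 1271.9 + 1257.1 + 1266.0 + 1260.0) / 5 = 6332.2000 / 5 = 1266.4400
CL = X̄̄ = 1266.4400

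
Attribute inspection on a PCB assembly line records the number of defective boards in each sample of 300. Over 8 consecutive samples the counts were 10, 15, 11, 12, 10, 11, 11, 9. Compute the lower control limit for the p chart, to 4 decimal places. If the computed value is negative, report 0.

p̄ = Σdᵢ / (k·n) = 89 / (8 × 300) = 0.03708
LCL = p̄ − 3·√(p̄(1−p̄)/n) = 0.03708 − 3 × 0.01091 = 0.00435

0.0044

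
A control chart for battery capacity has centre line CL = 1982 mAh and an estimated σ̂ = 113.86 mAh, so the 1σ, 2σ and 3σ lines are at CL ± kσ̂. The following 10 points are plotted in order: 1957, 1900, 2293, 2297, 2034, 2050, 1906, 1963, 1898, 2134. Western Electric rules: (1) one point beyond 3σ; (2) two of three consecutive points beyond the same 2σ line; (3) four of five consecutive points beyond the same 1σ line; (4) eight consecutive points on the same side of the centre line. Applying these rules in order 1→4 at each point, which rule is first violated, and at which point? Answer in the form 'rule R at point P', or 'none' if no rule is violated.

Zone of each point (C = within 1σ̂, B = 1σ̂–2σ̂, A = 2σ̂–3σ̂, * = beyond 3σ̂; sign = side of CL): 1:-C, 2:-C, 3:+A, 4:+A, 5:+C, 6:+C, 7:-C, 8:-C, 9:-C, 10:+B
Rule 2 (two of three consecutive points beyond the same 2σ limit) is satisfied at point 4.

rule 2 at point 4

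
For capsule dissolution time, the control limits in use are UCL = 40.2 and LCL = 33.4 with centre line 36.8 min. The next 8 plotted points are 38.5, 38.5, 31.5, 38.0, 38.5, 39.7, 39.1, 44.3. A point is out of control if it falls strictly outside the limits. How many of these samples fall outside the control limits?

Compare each point to [33.4, 40.2]: sample 3 = 31.5 < LCL; sample 8 = 44.3 > UCL.

2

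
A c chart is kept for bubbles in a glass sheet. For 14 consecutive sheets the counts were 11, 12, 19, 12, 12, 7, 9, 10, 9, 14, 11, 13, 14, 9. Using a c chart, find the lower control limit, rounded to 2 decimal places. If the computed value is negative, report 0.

c̄ = (11 + 12 + 19 + 12 + 12 + 7 + 9 + 10 + 9 + 14 + 11 + 13 + 14 + 9) / 14 = 162 / 14 = 11.5714
LCL = c̄ − 3√c̄ = 11.5714 − 3 × 3.4017 = 1.3664

1.37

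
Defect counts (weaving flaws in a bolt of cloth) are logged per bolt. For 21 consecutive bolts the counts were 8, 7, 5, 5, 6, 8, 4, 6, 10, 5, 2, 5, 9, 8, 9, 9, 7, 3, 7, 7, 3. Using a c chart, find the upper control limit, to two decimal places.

c̄ = (8 + 7 + 5 + 5 + 6 + 8 + 4 + 6 + 10 + 5 + 2 + 5 + 9 + 8 + 9 + 9 + 7 + 3 + 7 + 7 + 3) / 21 = 133 / 21 = 6.3333
UCL = c̄ + 3√c̄ = 6.3333 + 3 × √6.3333 = 6.3333 + 3 × 2.5166 = 13.8832

13.88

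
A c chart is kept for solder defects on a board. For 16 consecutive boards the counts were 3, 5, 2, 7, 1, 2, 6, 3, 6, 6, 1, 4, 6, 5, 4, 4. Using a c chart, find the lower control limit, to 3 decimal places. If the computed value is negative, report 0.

c̄ = (3 + 5 + 2 + 7 + 1 + 2 + 6 + 3 + 6 + 6 + 1 + 4 + 6 + 5 + 4 + 4) / 16 = 65 / 16 = 4.0625
LCL = c̄ − 3√c̄ = 4.0625 − 3 × 2.0156 = -1.9842 → 0 (cannot be negative)

0.000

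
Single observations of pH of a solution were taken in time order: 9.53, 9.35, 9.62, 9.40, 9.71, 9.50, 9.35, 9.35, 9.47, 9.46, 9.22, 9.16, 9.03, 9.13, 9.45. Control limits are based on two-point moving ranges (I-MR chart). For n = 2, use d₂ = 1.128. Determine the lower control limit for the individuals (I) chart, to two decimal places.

X̄ = (9.53 + 9.35 + 9.62 + 9.40 + 9.71 + 9.50 + 9.35 + 9.35 + 9.47 + 9.46 + 9.22 + 9.16 + 9.03 + 9.13 + 9.45) / 15 = 9.3820
Moving ranges: 0.18, 0.27, 0.22, 0.31, 0.21, 0.15, 0.00, 0.12, 0.01, 0.24, 0.06, 0.13, 0.10, 0.32; M̄R̄ = 2.3200 / 14 = 0.1657
LCL = X̄ − 3·M̄R̄/d₂ = 9.3820 − 3 × 0.1657 / 1.128 = 8.9413

8.94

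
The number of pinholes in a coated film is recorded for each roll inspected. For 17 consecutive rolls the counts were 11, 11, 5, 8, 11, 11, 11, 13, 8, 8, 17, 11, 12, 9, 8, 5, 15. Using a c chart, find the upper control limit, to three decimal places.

19.833

c̄ = (11 + 11 + 5 + 8 + 11 + 11 + 11 + 13 + 8 + 8 + 17 + 11 + 12 + 9 + 8 + 5 + 15) / 17 = 174 / 17 = 10.2353
UCL = c̄ + 3√c̄ = 10.2353 + 3 × √10.2353 = 10.2353 + 3 × 3.1993 = 19.8331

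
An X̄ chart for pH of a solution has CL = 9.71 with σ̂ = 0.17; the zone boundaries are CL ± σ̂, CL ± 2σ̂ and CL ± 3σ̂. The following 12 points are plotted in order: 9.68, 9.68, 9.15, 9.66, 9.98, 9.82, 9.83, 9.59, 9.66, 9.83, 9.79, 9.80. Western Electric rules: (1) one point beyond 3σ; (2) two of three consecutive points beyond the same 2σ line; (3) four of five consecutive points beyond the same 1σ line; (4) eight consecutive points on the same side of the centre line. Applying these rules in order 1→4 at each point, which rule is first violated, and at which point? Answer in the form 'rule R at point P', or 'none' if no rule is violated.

Zone of each point (C = within 1σ̂, B = 1σ̂–2σ̂, A = 2σ̂–3σ̂, * = beyond 3σ̂; sign = side of CL): 1:-C, 2:-C, 3:-*, 4:-C, 5:+B, 6:+C, 7:+C, 8:-C, 9:-C, 10:+C, 11:+C, 12:+C
Rule 1 (one point beyond the 3σ limits) is satisfied at point 3.

rule 1 at point 3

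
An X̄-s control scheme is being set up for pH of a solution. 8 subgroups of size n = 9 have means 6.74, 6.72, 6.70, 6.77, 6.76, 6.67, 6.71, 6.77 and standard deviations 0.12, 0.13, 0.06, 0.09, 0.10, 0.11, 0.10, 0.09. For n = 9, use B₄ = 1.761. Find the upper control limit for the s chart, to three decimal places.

0.176

s̄ = (0.12 + 0.13 + 0.06 + 0.09 + 0.10 + 0.11 + 0.10 + 0.09) / 8 = 0.1000
UCL_s = B₄·s̄ = 1.761 × 0.1000 = 0.1761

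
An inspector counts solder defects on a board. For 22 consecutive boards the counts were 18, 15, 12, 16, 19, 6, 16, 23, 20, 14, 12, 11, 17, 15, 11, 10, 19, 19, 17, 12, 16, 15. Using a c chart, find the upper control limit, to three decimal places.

26.808

c̄ = (18 + 15 + 12 + 16 + 19 + 6 + 16 + 23 + 20 + 14 + 12 + 11 + 17 + 15 + 11 + 10 + 19 + 19 + 17 + 12 + 16 + 15) / 22 = 333 / 22 = 15.1364
UCL = c̄ + 3√c̄ = 15.1364 + 3 × √15.1364 = 15.1364 + 3 × 3.8905 = 26.8080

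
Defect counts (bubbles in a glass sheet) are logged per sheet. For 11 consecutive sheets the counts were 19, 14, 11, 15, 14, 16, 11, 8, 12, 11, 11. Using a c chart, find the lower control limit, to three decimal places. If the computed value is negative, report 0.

2.130

c̄ = (19 + 14 + 11 + 15 + 14 + 16 + 11 + 8 + 12 + 11 + 11) / 11 = 142 / 11 = 12.9091
LCL = c̄ − 3√c̄ = 12.9091 − 3 × 3.5929 = 2.1303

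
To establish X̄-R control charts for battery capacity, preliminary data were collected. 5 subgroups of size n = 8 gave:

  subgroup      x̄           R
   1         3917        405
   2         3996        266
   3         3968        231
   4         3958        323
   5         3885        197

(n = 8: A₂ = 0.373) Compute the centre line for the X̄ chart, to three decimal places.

3944.800

X̄̄ = (3917 + 3996 + 3968 + 3958 + 3885) / 5 = 19724.0000 / 5 = 3944.8000
CL = X̄̄ = 3944.8000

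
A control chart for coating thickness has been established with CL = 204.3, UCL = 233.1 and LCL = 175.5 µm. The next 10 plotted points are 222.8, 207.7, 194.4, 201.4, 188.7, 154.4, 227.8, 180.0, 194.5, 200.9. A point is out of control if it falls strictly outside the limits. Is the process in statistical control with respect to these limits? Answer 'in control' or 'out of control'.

out of control

Compare each point to [175.5, 233.1]: sample 6 = 154.4 < LCL.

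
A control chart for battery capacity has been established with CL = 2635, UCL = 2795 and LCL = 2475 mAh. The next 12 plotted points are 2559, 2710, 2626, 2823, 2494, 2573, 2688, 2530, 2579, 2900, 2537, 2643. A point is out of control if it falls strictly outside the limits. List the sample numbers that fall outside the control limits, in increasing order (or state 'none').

Compare each point to [2475, 2795]: sample 4 = 2823 > UCL; sample 10 = 2900 > UCL.

4, 10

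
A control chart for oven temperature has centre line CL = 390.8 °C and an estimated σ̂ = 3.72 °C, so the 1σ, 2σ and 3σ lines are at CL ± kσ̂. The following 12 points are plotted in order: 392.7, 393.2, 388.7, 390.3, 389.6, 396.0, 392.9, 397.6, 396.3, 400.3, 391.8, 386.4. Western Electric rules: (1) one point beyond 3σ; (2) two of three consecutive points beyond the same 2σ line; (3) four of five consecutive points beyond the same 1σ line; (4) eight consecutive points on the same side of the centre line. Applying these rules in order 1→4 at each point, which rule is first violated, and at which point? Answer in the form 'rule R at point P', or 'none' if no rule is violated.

Zone of each point (C = within 1σ̂, B = 1σ̂–2σ̂, A = 2σ̂–3σ̂, * = beyond 3σ̂; sign = side of CL): 1:+C, 2:+C, 3:-C, 4:-C, 5:-C, 6:+B, 7:+C, 8:+B, 9:+B, 10:+A, 11:+C, 12:-B
Rule 3 (four of five consecutive points beyond the same 1σ limit) is satisfied at point 10.

rule 3 at point 10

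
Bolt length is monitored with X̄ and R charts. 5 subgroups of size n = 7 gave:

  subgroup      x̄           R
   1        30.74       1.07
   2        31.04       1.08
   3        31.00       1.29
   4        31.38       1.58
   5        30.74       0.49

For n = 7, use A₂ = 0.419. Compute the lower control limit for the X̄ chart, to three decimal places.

30.518

X̄̄ = (30.74 + 31.04 + 31.00 + 31.38 + 30.74) / 5 = 154.9000 / 5 = 30.9800
R̄ = (1.07 + 1.08 + 1.29 + 1.58 + 0.49) / 5 = 5.5100 / 5 = 1.1020
LCL = X̄̄ − A₂·R̄ = 30.9800 − 0.419 × 1.1020 = 30.5183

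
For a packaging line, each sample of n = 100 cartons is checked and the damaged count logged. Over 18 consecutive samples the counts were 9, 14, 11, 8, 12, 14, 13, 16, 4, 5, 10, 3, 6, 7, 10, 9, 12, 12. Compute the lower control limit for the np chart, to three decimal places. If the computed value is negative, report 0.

0.834

p̄ = Σdᵢ / (k·n) = 175 / (18 × 100) = 0.09722
LCL = np̄ − 3·√(np̄(1−p̄)) = 9.7222 − 3 × 2.9626 = 0.8344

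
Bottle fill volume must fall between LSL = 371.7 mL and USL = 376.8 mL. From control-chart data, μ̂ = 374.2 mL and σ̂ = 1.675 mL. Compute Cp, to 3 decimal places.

Cp = (USL − LSL) / (6σ̂) = (376.8 − 371.7) / (6 × 1.675) = 5.1000 / 10.0500 = 0.5075

0.507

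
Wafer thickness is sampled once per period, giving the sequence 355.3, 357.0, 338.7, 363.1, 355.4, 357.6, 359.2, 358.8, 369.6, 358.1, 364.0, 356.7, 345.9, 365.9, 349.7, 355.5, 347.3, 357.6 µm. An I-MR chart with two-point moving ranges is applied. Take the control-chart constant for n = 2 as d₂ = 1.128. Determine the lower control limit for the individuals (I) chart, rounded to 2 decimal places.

330.89

X̄ = (355.3 + 357.0 + 338.7 + 363.1 + 355.4 + 357.6 + 359.2 + 358.8 + 369.6 + 358.1 + 364.0 + 356.7 + 345.9 + 365.9 + 349.7 + 355.5 + 347.3 + 357.6) / 18 = 356.4111
Moving ranges: 1.7, 18.3, 24.4, 7.7, 2.2, 1.6, 0.4, 10.8, 11.5, 5.9, 7.3, 10.8, 20.0, 16.2, 5.8, 8.2, 10.3; M̄R̄ = 163.1000 / 17 = 9.5941
LCL = X̄ − 3·M̄R̄/d₂ = 356.4111 − 3 × 9.5941 / 1.128 = 330.8948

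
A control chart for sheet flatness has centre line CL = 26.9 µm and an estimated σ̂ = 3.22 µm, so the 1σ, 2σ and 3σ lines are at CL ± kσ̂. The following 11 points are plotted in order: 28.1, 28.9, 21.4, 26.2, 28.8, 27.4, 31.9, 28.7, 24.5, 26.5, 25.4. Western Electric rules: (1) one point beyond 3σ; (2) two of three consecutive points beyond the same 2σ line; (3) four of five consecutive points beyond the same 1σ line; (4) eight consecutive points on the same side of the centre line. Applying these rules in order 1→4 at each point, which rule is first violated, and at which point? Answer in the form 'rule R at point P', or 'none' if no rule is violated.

Zone of each point (C = within 1σ̂, B = 1σ̂–2σ̂, A = 2σ̂–3σ̂, * = beyond 3σ̂; sign = side of CL): 1:+C, 2:+C, 3:-B, 4:-C, 5:+C, 6:+C, 7:+B, 8:+C, 9:-C, 10:-C, 11:-C
No rule fires across all 11 points.

none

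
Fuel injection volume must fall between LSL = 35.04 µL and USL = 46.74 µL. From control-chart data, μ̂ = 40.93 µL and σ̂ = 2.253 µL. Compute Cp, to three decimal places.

Cp = (USL − LSL) / (6σ̂) = (46.74 − 35.04) / (6 × 2.253) = 11.7000 / 13.5180 = 0.8655

0.866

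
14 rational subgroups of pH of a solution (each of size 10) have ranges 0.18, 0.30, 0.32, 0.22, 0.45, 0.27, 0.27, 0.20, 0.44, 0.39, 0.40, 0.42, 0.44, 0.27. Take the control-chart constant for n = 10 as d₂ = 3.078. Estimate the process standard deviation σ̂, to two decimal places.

0.11

R̄ = (0.18 + 0.30 + 0.32 + 0.22 + 0.45 + 0.27 + 0.27 + 0.20 + 0.44 + 0.39 + 0.40 + 0.42 + 0.44 + 0.27) / 14 = 0.3264
σ̂ = R̄ / d₂ = 0.3264 / 3.078 = 0.1061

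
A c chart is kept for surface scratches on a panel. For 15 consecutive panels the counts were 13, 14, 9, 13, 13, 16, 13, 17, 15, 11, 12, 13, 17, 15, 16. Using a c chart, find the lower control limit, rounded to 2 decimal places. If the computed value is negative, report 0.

2.66

c̄ = (13 + 14 + 9 + 13 + 13 + 16 + 13 + 17 + 15 + 11 + 12 + 13 + 17 + 15 + 16) / 15 = 207 / 15 = 13.8000
LCL = c̄ − 3√c̄ = 13.8000 − 3 × 3.7148 = 2.6555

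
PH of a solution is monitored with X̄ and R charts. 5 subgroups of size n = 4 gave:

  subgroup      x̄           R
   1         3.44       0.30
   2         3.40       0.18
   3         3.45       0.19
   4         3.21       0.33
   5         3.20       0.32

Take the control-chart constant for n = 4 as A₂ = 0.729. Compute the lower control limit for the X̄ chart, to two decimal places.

X̄̄ = (3.44 + 3.40 + 3.45 + 3.21 + 3.20) / 5 = 16.7000 / 5 = 3.3400
R̄ = (0.30 + 0.18 + 0.19 + 0.33 + 0.32) / 5 = 1.3200 / 5 = 0.2640
LCL = X̄̄ − A₂·R̄ = 3.3400 − 0.729 × 0.2640 = 3.1475

3.15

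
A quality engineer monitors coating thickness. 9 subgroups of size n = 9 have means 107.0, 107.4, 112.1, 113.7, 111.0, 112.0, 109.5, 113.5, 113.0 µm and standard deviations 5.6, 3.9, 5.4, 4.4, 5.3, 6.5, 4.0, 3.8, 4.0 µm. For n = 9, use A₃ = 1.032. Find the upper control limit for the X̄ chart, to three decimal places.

X̄̄ = (107.0 + 107.4 + 112.1 + 113.7 + 111.0 + 112.0 + 109.5 + 113.5 + 113.0) / 9 = 111.0222
s̄ = (5.6 + 3.9 + 5.4 + 4.4 + 5.3 + 6.5 + 4.0 + 3.8 + 4.0) / 9 = 4.7667
UCL = X̄̄ + A₃·s̄ = 111.0222 + 1.032 × 4.7667 = 115.9414

115.941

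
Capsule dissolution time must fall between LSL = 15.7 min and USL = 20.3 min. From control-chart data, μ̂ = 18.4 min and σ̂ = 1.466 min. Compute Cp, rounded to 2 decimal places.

Cp = (USL − LSL) / (6σ̂) = (20.3 − 15.7) / (6 × 1.466) = 4.6000 / 8.7960 = 0.5230

0.52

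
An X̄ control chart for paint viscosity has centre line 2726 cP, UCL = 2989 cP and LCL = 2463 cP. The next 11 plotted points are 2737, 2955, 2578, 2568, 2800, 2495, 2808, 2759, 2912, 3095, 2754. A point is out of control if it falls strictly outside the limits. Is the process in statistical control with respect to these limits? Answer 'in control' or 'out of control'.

Compare each point to [2463, 2989]: sample 10 = 3095 > UCL.

out of control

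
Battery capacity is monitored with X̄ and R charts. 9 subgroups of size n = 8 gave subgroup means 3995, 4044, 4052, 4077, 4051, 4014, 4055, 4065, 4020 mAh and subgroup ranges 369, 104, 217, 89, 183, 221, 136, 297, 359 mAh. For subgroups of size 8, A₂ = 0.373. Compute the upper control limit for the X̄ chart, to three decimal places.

X̄̄ = (3995 + 4044 + 4052 + 4077 + 4051 + 4014 + 4055 + 4065 + 4020) / 9 = 36373.0000 / 9 = 4041.4444
R̄ = (369 + 104 + 217 + 89 + 183 + 221 + 136 + 297 + 359) / 9 = 1975.0000 / 9 = 219.4444
UCL = X̄̄ + A₂·R̄ = 4041.4444 + 0.373 × 219.4444 = 4123.2972

4123.297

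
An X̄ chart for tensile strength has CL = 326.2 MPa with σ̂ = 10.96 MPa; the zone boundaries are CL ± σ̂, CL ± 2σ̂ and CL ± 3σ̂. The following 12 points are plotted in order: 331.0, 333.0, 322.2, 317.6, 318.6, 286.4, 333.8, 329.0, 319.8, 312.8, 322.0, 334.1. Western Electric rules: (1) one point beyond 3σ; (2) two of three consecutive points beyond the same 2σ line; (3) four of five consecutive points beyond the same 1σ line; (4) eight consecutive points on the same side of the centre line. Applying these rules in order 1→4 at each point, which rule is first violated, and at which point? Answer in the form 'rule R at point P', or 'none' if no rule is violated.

rule 1 at point 6

Zone of each point (C = within 1σ̂, B = 1σ̂–2σ̂, A = 2σ̂–3σ̂, * = beyond 3σ̂; sign = side of CL): 1:+C, 2:+C, 3:-C, 4:-C, 5:-C, 6:-*, 7:+C, 8:+C, 9:-C, 10:-B, 11:-C, 12:+C
Rule 1 (one point beyond the 3σ limits) is satisfied at point 6.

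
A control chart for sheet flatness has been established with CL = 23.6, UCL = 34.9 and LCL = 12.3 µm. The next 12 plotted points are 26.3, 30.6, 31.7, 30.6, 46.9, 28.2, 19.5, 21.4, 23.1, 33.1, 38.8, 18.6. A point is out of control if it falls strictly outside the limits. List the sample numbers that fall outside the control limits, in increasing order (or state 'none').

5, 11

Compare each point to [12.3, 34.9]: sample 5 = 46.9 > UCL; sample 11 = 38.8 > UCL.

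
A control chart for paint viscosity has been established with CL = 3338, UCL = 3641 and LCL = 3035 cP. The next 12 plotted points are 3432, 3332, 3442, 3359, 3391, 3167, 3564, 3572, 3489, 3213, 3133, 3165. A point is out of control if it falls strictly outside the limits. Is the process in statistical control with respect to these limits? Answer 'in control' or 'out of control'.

in control

All 12 points lie within [3035, 3641].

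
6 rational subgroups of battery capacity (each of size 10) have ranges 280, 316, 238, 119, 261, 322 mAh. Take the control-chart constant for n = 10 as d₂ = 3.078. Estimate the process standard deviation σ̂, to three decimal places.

83.171

R̄ = (280 + 316 + 238 + 119 + 261 + 322) / 6 = 256.0000
σ̂ = R̄ / d₂ = 256.0000 / 3.078 = 83.1709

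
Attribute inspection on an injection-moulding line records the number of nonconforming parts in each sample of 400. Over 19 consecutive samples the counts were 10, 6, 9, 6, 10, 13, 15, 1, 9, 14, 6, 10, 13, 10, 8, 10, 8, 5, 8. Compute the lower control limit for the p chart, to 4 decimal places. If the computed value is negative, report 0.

0.0003

p̄ = Σdᵢ / (k·n) = 171 / (19 × 400) = 0.02250
LCL = p̄ − 3·√(p̄(1−p̄)/n) = 0.02250 − 3 × 0.00742 = 0.00025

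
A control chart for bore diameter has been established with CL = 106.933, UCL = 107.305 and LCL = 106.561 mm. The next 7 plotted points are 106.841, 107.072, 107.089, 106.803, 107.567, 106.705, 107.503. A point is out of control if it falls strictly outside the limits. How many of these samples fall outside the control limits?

Compare each point to [106.561, 107.305]: sample 5 = 107.567 > UCL; sample 7 = 107.503 > UCL.

2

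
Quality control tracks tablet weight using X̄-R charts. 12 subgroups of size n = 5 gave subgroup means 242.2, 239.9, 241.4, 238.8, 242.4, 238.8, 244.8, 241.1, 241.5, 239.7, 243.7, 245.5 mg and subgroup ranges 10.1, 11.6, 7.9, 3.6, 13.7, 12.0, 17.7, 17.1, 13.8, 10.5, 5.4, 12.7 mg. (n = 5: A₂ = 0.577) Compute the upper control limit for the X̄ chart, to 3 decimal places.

248.194

X̄̄ = (242.2 + 239.9 + 241.4 + 238.8 + 242.4 + 238.8 + 244.8 + 241.1 + 241.5 + 239.7 + 243.7 + 245.5) / 12 = 2899.8000 / 12 = 241.6500
R̄ = (10.1 + 11.6 + 7.9 + 3.6 + 13.7 + 12.0 + 17.7 + 17.1 + 13.8 + 10.5 + 5.4 + 12.7) / 12 = 136.1000 / 12 = 11.3417
UCL = X̄̄ + A₂·R̄ = 241.6500 + 0.577 × 11.3417 = 248.1941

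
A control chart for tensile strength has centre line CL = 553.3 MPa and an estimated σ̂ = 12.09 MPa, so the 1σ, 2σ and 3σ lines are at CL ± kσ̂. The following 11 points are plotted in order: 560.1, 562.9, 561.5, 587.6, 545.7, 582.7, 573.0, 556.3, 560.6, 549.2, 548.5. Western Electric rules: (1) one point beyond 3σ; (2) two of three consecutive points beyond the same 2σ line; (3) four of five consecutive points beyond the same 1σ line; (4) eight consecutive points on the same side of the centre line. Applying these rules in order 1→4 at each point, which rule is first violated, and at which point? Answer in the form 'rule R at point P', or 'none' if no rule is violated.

Zone of each point (C = within 1σ̂, B = 1σ̂–2σ̂, A = 2σ̂–3σ̂, * = beyond 3σ̂; sign = side of CL): 1:+C, 2:+C, 3:+C, 4:+A, 5:-C, 6:+A, 7:+B, 8:+C, 9:+C, 10:-C, 11:-C
Rule 2 (two of three consecutive points beyond the same 2σ limit) is satisfied at point 6.

rule 2 at point 6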